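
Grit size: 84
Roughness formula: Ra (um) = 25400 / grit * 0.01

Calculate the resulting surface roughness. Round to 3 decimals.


Ra = 25400 / 84 * 0.01
= 3.024 um

3.024


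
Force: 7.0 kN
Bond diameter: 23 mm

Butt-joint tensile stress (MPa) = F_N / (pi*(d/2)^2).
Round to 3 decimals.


F_N = 7.0 * 1000 = 7000.0 N
A = pi*(11.5)^2 = 415.4756 mm^2
stress = 7000.0 / 415.4756 = 16.848 MPa

16.848


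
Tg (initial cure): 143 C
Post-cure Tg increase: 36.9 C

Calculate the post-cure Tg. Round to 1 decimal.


Post-cure Tg = 143 + 36.9 = 179.9 C

179.9


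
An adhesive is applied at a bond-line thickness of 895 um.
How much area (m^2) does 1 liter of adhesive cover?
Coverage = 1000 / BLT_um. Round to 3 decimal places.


Coverage = 1000 / 895 = 1.117 m^2

1.117


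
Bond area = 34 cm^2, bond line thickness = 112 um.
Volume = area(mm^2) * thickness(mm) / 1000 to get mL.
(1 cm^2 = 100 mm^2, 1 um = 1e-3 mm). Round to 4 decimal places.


area_mm2 = 34 * 100 = 3400
blt_mm = 112 * 1e-3 = 0.112
vol_mm3 = 3400 * 0.112 = 380.8
vol_mL = 380.8 / 1000 = 0.3808 mL

0.3808


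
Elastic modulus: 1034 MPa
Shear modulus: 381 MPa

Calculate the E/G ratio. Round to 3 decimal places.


E / G = 1034 / 381 = 2.714

2.714


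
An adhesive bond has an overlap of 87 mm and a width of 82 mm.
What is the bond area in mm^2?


Bond area = overlap * width
= 87 * 82
= 7134 mm^2

7134


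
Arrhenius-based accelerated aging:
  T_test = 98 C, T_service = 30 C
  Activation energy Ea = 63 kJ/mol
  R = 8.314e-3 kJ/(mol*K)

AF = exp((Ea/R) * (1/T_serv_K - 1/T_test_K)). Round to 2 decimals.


T_test_K = 371.15, T_serv_K = 303.15
AF = exp((63/8.314e-3) * (1/303.15 - 1/371.15))
= 97.48

97.48


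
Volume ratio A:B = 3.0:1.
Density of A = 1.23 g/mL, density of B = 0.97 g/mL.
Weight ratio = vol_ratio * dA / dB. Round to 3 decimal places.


Wt ratio = 3.0 * 1.23 / 0.97
= 3.804

3.804


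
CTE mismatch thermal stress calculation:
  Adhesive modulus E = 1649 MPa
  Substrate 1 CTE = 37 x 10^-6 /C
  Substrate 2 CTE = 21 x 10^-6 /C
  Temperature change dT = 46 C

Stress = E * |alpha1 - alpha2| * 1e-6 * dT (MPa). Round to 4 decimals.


delta_alpha = |37 - 21| = 16 x 10^-6/C
Stress = 1649 * 16e-6 * 46
= 1.2137 MPa

1.2137


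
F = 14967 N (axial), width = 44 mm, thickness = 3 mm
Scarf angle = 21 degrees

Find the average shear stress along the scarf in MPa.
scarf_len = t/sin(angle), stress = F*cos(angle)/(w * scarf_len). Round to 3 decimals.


scarf_len = 3/sin(21 deg) = 8.3713
cos(21 deg) = 0.933580
stress = 14967*0.933580/(44*8.3713) = 37.935 MPa

37.935


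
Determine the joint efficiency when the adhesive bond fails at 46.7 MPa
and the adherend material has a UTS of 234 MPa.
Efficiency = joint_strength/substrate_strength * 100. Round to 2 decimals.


Joint efficiency = 46.7 / 234 * 100
= 19.96%

19.96


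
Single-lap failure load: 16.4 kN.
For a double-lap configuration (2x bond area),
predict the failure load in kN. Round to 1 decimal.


Failure load = 16.4 * 2 = 32.8 kN

32.8


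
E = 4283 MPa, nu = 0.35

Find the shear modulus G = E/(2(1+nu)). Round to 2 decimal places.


G = 4283 / (2 * 1.35)
= 1586.30 MPa

1586.30


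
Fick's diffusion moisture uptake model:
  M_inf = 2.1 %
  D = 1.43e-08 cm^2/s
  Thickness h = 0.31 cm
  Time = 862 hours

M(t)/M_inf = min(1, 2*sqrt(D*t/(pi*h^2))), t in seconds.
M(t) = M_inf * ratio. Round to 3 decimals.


t_sec = 862 * 3600 = 3103200
ratio = 2*sqrt(1.43e-08*3103200/(pi*0.31^2))
= min(1, 0.766772)
= 0.766772
M(t) = 2.1 * 0.766772 = 1.610 %

1.610


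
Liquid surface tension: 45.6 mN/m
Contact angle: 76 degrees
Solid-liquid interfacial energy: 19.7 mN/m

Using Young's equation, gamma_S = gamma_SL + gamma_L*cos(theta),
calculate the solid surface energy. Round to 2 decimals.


gamma_S = 19.7 + 45.6 * cos(76)
= 30.73 mN/m

30.73


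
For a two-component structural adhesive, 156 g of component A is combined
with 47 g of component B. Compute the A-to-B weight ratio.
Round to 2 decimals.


Weight ratio A:B = 156 / 47
= 3.32

3.32


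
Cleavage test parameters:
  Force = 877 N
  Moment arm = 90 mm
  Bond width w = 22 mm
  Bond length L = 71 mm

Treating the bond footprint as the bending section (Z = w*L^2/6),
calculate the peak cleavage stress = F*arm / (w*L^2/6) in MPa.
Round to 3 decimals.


M = 877 * 90 = 78930 N*mm
Z = 22 * 71^2 / 6 = 110902 / 6 mm^3
sigma = M / Z = 6 * 78930 / 110902 = 473580 / 110902
= 4.270 MPa

4.270


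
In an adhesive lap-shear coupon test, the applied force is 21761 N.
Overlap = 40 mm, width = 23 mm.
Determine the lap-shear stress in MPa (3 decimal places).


stress = F / (overlap * width)
= 21761 / (40 * 23)
= 23.653 MPa

23.653


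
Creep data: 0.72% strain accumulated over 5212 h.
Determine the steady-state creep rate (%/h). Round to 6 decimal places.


Rate = 0.72 / 5212 = 0.000138 %/h

0.000138


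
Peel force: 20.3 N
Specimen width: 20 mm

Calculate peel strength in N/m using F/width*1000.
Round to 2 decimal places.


Peel strength = 20.3 / 20 * 1000 = 1015.00 N/m

1015.00


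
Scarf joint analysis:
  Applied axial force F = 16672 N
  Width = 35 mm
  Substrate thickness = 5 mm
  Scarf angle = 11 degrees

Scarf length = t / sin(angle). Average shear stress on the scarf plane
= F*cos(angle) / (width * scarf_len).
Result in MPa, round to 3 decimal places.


Scarf length = 5 / sin(11 deg) = 26.2042 mm
cos(11 deg) = 0.981627
Shear = 16672 * 0.981627 / (35 * 26.2042)
= 17.844 MPa

17.844


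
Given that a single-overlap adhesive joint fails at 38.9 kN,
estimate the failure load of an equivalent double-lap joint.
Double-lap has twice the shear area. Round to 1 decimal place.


Double-lap factor = 2
Expected load = 38.9 * 2 = 77.8 kN

77.8


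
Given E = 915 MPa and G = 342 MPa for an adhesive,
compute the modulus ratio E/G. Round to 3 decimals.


E/G ratio = 915 / 342 = 2.675

2.675


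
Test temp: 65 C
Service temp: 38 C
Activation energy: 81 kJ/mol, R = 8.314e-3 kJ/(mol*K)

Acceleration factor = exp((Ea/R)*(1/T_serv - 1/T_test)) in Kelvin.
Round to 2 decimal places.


AF = exp((81/0.008314)*(1/311.15 - 1/338.15))
= 12.18

12.18


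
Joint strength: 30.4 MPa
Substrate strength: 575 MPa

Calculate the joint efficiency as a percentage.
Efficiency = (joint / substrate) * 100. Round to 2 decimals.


Efficiency = (30.4 / 575) * 100 = 5.29%

5.29


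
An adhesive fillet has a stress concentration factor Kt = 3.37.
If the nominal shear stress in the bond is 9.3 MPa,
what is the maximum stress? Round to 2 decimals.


Max stress = 9.3 * 3.37 = 31.34 MPa

31.34


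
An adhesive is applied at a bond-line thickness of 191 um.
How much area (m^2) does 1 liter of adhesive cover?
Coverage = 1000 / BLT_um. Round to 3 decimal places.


Coverage = 1000 / 191 = 5.236 m^2

5.236


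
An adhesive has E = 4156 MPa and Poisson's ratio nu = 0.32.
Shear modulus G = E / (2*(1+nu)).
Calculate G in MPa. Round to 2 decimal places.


G = 4156 / (2*(1+0.32))
= 4156 / 2.64
= 1574.24 MPa

1574.24


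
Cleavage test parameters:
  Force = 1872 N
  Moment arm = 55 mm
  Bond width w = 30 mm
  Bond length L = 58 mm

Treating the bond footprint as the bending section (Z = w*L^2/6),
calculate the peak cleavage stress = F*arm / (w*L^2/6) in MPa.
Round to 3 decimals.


M = 1872 * 55 = 102960 N*mm
Z = 30 * 58^2 / 6 = 100920 / 6 mm^3
sigma = M / Z = 6 * 102960 / 100920 = 617760 / 100920
= 6.121 MPa

6.121


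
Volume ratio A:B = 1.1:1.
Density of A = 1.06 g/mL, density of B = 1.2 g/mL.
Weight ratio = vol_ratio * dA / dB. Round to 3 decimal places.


Wt ratio = 1.1 * 1.06 / 1.2
= 0.972

0.972


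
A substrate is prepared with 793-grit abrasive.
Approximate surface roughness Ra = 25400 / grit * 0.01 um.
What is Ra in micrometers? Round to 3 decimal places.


Ra = 25400 / 793 * 0.01 = 0.320 um

0.320


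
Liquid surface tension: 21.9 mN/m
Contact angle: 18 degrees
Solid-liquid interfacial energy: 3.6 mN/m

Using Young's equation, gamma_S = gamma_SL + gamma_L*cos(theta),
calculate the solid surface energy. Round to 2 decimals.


gamma_S = 3.6 + 21.9 * cos(18)
= 24.43 mN/m

24.43


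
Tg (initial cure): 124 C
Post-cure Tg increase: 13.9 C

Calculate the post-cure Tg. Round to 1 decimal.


Post-cure Tg = 124 + 13.9 = 137.9 C

137.9


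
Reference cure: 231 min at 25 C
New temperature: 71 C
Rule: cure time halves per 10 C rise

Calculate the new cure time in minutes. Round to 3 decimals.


factor = 2^((71-25)/10) = 24.2515
t_new = 231 / 24.2515 = 9.525 min

9.525


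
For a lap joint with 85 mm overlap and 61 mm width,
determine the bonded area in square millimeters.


Area = 85 * 61 = 5185 mm^2

5185


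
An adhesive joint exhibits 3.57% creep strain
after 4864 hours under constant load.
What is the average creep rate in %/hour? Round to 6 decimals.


Creep rate = strain / time
= 3.57 / 4864
= 0.000734 %/h

0.000734


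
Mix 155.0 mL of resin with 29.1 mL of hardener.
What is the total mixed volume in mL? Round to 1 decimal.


Total = 155.0 + 29.1 = 184.1 mL

184.1


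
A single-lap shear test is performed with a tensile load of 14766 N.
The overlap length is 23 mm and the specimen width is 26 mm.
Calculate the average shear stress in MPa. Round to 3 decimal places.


Shear stress = F / (overlap * width)
= 14766 / (23 * 26)
= 14766 / 598
= 24.692 MPa

24.692


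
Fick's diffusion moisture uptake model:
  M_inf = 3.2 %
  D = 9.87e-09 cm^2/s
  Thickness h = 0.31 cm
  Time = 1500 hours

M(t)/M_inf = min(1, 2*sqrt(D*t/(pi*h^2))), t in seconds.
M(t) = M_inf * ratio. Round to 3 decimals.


t_sec = 1500 * 3600 = 5400000
ratio = 2*sqrt(9.87e-09*5400000/(pi*0.31^2))
= min(1, 0.840328)
= 0.840328
M(t) = 3.2 * 0.840328 = 2.689 %

2.689


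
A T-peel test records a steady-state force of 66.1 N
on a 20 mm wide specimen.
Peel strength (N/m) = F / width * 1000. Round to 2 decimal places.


Peel strength = 66.1 / 20 * 1000
= 3305.00 N/m

3305.00


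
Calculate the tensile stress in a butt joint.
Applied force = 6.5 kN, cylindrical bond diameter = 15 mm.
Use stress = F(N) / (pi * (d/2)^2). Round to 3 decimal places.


A = pi * 7.5^2 = 176.7146 mm^2
sigma = 6500.0 / 176.7146 = 36.782 MPa

36.782


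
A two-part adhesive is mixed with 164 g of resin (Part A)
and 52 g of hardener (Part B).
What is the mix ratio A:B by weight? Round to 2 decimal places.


Mix ratio = mass_A / mass_B
= 164 / 52
= 3.15

3.15


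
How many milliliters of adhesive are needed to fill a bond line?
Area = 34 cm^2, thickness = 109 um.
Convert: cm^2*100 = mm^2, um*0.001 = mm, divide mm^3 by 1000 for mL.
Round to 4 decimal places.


= (34 * 100) * (109 * 0.001) / 1000
= 0.3706 mL

0.3706


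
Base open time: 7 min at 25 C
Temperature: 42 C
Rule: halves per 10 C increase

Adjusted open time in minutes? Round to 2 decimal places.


Acceleration = 2^((42-25)/10) = 3.2490
Open time = 7 / 3.2490 = 2.15 min

2.15


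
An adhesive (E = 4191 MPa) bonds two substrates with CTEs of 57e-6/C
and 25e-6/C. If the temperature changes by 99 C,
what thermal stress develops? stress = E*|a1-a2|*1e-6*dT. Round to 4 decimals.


Stress = 4191 * |57 - 25| * 1e-6 * 99
= 13.2771 MPa

13.2771


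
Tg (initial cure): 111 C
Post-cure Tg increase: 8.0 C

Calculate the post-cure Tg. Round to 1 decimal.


Post-cure Tg = 111 + 8.0 = 119.0 C

119.0


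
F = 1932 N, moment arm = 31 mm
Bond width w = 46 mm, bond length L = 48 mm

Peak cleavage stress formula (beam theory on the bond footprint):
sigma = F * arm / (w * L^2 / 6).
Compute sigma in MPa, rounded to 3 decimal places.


sigma = (1932 * 31) / (46 * 2304 / 6)
= 59892 * 6 / 105984
= 359352 / 105984
= 3.391 MPa

3.391


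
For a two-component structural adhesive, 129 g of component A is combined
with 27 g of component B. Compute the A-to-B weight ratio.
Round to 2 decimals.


Weight ratio A:B = 129 / 27
= 4.78

4.78


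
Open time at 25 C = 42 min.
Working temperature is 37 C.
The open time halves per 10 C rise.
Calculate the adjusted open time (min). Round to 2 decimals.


factor = 2^((37 - 25) / 10) = 2.2974
ot = 42 / 2.2974 = 18.28 min

18.28


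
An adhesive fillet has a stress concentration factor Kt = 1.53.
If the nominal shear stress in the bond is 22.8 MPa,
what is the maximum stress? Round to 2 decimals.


Max stress = 22.8 * 1.53 = 34.88 MPa

34.88


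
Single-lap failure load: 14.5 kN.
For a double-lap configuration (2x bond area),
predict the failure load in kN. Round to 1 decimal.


Failure load = 14.5 * 2 = 29.0 kN

29.0


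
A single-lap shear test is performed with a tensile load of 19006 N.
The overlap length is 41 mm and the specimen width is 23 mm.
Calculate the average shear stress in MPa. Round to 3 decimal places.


Shear stress = F / (overlap * width)
= 19006 / (41 * 23)
= 19006 / 943
= 20.155 MPa

20.155


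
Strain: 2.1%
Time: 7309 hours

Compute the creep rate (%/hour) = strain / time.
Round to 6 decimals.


Creep rate = 2.1 / 7309
= 0.000287 %/h

0.000287


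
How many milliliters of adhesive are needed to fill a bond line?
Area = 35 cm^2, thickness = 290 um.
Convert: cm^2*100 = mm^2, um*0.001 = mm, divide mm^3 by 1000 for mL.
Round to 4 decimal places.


= (35 * 100) * (290 * 0.001) / 1000
= 1.0150 mL

1.0150


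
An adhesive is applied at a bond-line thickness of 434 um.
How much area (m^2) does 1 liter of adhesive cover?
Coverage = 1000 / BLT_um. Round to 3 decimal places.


Coverage = 1000 / 434 = 2.304 m^2

2.304


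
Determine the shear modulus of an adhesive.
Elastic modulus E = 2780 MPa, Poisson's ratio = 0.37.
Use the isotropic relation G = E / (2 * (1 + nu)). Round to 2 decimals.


G = 2780 / (2*(1+0.37)) = 2780 / 2.74
= 1014.60 MPa

1014.60


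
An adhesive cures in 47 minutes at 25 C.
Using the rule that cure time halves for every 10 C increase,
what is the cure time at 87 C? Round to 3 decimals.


Factor = 2^((87 - 25) / 10) = 73.5167
Cure time = 47 / 73.5167
= 0.639 minutes

0.639


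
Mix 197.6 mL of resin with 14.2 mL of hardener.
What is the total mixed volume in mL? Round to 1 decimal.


Total = 197.6 + 14.2 = 211.8 mL

211.8


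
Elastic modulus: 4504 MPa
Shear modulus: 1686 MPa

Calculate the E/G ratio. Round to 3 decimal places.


E / G = 4504 / 1686 = 2.671

2.671


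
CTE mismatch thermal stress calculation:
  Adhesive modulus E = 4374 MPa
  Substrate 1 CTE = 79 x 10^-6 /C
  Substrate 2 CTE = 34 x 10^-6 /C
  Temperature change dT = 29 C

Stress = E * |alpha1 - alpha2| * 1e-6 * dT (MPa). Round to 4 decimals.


delta_alpha = |79 - 34| = 45 x 10^-6/C
Stress = 4374 * 45e-6 * 29
= 5.7081 MPa

5.7081


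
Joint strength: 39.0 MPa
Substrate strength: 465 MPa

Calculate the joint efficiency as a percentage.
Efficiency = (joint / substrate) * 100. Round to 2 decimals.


Efficiency = (39.0 / 465) * 100 = 8.39%

8.39


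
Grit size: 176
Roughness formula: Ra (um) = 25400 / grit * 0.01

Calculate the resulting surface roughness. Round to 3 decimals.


Ra = 25400 / 176 * 0.01
= 1.443 um

1.443


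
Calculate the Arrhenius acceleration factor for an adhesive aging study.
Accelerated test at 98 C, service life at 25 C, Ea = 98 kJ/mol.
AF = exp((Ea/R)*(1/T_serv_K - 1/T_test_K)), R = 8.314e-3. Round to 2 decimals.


T_test = 371.15 K, T_serv = 298.15 K
Ea/R = 98 / 0.008314 = 11787.35
AF = exp(11787.35 * (1/298.15 - 1/371.15))
= 2382.66

2382.66


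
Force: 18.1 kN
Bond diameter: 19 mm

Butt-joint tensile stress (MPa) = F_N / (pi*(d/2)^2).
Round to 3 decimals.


F_N = 18.1 * 1000 = 18100.0 N
A = pi*(9.5)^2 = 283.5287 mm^2
stress = 18100.0 / 283.5287 = 63.838 MPa

63.838


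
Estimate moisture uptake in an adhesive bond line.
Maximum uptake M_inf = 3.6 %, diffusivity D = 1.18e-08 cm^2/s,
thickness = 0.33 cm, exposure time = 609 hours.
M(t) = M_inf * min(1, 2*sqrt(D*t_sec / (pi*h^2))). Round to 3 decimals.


Convert time: 609 h = 2192400 s
ratio = min(1, 2*sqrt(1.18e-08*2192400/(pi*0.33^2)))
= 0.549974
M(t) = 3.6 * 0.549974 = 1.980%

1.980


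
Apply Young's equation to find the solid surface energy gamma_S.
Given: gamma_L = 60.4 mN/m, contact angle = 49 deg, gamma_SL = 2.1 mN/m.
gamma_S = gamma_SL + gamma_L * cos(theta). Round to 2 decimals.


theta_rad = 49 * pi/180 = 0.855211
gamma_S = 2.1 + 60.4 * cos(0.855211)
= 41.73 mN/m

41.73


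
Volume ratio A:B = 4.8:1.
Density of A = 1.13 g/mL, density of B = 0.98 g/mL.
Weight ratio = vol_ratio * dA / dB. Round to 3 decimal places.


Wt ratio = 4.8 * 1.13 / 0.98
= 5.535

5.535


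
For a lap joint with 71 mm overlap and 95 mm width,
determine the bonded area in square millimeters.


Area = 71 * 95 = 6745 mm^2

6745


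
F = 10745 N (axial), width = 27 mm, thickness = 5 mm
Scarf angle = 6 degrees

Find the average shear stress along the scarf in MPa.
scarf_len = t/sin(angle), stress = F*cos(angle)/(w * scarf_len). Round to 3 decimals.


scarf_len = 5/sin(6 deg) = 47.8339
cos(6 deg) = 0.994522
stress = 10745*0.994522/(27*47.8339) = 8.274 MPa

8.274


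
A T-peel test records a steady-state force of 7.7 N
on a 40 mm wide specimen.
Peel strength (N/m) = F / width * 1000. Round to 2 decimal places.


Peel strength = 7.7 / 40 * 1000
= 192.50 N/m

192.50


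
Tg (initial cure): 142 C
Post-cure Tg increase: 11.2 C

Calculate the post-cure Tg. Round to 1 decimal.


Post-cure Tg = 142 + 11.2 = 153.2 C

153.2


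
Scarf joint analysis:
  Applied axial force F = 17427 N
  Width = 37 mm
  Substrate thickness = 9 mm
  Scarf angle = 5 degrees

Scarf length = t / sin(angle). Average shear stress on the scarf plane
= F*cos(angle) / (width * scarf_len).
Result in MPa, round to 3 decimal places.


Scarf length = 9 / sin(5 deg) = 103.2634 mm
cos(5 deg) = 0.996195
Shear = 17427 * 0.996195 / (37 * 103.2634)
= 4.544 MPa

4.544


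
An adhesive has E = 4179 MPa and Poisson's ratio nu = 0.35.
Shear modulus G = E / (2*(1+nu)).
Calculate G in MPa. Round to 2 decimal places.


G = 4179 / (2*(1+0.35))
= 4179 / 2.70
= 1547.78 MPa

1547.78


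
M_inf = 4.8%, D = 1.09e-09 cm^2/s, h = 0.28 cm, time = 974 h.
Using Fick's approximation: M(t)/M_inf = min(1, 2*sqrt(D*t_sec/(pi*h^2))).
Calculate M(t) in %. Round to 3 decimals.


t = 3506400 s
ratio = min(1, 2*sqrt(1.09e-09*3506400/(pi*0.0784)))
= 0.249139
M(t) = 4.8 * 0.249139 = 1.196%

1.196


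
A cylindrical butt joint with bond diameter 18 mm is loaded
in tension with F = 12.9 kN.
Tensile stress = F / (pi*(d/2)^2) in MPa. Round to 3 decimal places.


Area = pi * (18/2)^2 = 254.4690 mm^2
Stress = 12.9*1000 / 254.4690
= 50.694 MPa

50.694


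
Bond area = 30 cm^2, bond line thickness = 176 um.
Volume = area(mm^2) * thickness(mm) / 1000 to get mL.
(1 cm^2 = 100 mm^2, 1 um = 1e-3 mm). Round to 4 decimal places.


area_mm2 = 30 * 100 = 3000
blt_mm = 176 * 1e-3 = 0.176
vol_mm3 = 3000 * 0.176 = 528.0
vol_mL = 528.0 / 1000 = 0.5280 mL

0.5280


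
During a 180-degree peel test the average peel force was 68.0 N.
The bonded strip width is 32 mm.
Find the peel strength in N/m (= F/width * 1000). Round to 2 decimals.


Peel strength = F/width * 1000
= 68.0 / 32 * 1000
= 2125.00 N/m

2125.00


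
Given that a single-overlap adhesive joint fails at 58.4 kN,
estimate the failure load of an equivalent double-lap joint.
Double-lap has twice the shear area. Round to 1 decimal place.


Double-lap factor = 2
Expected load = 58.4 * 2 = 116.8 kN

116.8


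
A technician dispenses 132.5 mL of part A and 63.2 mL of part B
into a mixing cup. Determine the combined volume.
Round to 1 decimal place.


Combined volume = 132.5 + 63.2
= 195.7 mL

195.7


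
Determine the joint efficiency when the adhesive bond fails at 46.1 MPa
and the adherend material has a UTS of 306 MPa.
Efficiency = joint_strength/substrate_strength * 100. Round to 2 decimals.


Joint efficiency = 46.1 / 306 * 100
= 15.07%

15.07


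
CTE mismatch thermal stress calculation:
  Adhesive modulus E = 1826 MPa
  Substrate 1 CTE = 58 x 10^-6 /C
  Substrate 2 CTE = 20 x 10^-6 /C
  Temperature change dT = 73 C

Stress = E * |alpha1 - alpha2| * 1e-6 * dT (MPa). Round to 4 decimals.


delta_alpha = |58 - 20| = 38 x 10^-6/C
Stress = 1826 * 38e-6 * 73
= 5.0653 MPa

5.0653


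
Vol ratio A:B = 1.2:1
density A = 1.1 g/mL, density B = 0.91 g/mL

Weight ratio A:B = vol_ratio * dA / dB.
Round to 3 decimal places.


Weight ratio = 1.2 * 1.1 / 0.91
= 1.451

1.451


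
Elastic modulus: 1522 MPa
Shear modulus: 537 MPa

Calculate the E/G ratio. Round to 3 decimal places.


E / G = 1522 / 537 = 2.834

2.834


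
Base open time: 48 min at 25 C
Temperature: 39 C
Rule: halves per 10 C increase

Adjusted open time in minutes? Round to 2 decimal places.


Acceleration = 2^((39-25)/10) = 2.6390
Open time = 48 / 2.6390 = 18.19 min

18.19


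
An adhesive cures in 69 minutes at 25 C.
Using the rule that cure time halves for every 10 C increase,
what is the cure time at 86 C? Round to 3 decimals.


Factor = 2^((86 - 25) / 10) = 68.5935
Cure time = 69 / 68.5935
= 1.006 minutes

1.006


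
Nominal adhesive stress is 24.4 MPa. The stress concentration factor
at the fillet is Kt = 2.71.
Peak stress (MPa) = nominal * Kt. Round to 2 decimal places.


Peak = 24.4 * 2.71 = 66.12 MPa

66.12


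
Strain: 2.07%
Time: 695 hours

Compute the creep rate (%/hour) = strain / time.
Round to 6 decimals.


Creep rate = 2.07 / 695
= 0.002978 %/h

0.002978


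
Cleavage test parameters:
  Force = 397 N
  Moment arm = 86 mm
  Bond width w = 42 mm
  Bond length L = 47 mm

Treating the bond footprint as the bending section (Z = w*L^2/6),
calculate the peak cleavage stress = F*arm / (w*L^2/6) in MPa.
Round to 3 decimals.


M = 397 * 86 = 34142 N*mm
Z = 42 * 47^2 / 6 = 92778 / 6 mm^3
sigma = M / Z = 6 * 34142 / 92778 = 204852 / 92778
= 2.208 MPa

2.208


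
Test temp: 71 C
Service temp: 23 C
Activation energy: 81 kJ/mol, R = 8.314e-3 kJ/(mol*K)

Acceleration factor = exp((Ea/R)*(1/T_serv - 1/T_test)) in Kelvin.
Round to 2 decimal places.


AF = exp((81/0.008314)*(1/296.15 - 1/344.15))
= 98.33

98.33


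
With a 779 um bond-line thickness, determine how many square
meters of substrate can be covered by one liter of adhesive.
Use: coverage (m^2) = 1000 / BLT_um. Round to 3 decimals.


Coverage = 1000 / 779 = 1.284 m^2

1.284


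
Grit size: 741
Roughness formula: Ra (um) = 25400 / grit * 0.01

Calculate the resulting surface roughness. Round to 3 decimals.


Ra = 25400 / 741 * 0.01
= 0.343 um

0.343


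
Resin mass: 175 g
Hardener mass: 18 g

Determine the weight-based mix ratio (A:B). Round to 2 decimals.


Ratio = 175 / 18 = 9.72

9.72


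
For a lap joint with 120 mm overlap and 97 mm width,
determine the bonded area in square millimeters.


Area = 120 * 97 = 11640 mm^2

11640


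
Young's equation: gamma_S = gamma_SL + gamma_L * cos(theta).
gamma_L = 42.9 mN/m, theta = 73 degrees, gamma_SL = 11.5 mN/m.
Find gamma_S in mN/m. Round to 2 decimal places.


cos(73 deg) = 0.292372
gamma_S = 11.5 + 42.9 * 0.292372
= 24.04 mN/m

24.04


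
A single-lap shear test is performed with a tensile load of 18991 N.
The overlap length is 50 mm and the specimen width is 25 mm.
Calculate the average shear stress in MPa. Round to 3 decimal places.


Shear stress = F / (overlap * width)
= 18991 / (50 * 25)
= 18991 / 1250
= 15.193 MPa

15.193


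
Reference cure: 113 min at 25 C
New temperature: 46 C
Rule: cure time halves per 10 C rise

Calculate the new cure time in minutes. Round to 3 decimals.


factor = 2^((46-25)/10) = 4.2871
t_new = 113 / 4.2871 = 26.358 min

26.358


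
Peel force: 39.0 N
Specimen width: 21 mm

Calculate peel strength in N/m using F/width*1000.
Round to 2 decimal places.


Peel strength = 39.0 / 21 * 1000 = 1857.14 N/m

1857.14


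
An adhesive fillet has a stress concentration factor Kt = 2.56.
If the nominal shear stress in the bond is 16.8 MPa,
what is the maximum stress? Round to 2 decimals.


Max stress = 16.8 * 2.56 = 43.01 MPa

43.01


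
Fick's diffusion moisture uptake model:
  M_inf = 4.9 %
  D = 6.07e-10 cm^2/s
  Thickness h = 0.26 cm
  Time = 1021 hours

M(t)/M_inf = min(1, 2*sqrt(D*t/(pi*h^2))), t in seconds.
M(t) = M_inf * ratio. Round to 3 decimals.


t_sec = 1021 * 3600 = 3675600
ratio = 2*sqrt(6.07e-10*3675600/(pi*0.26^2))
= min(1, 0.204994)
= 0.204994
M(t) = 4.9 * 0.204994 = 1.004 %

1.004


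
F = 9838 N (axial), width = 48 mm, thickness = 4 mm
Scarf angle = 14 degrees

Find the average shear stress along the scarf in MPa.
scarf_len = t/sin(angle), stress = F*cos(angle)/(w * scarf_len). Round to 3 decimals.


scarf_len = 4/sin(14 deg) = 16.5343
cos(14 deg) = 0.970296
stress = 9838*0.970296/(48*16.5343) = 12.028 MPa

12.028


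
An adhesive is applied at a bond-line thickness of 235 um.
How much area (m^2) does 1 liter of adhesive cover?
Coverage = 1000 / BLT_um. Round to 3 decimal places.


Coverage = 1000 / 235 = 4.255 m^2

4.255


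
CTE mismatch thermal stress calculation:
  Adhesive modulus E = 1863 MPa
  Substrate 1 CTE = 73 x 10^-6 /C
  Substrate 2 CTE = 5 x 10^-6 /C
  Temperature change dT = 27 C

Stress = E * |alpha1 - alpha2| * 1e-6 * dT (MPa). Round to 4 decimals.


delta_alpha = |73 - 5| = 68 x 10^-6/C
Stress = 1863 * 68e-6 * 27
= 3.4205 MPa

3.4205


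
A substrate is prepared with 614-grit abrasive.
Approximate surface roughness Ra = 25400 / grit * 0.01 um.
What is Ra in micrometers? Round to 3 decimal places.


Ra = 25400 / 614 * 0.01 = 0.414 um

0.414


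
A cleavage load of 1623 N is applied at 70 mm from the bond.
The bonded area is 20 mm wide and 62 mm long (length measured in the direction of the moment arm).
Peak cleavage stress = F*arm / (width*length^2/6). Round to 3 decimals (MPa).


Moment = 1623 * 70 = 113610 N*mm
Section modulus = 20 * 3844 / 6 = 76880 / 6 mm^3
Stress = 113610 / (76880 / 6) = 681660 / 76880
= 8.867 MPa

8.867


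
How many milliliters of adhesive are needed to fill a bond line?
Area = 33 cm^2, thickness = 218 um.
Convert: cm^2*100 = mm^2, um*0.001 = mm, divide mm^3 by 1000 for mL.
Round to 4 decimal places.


= (33 * 100) * (218 * 0.001) / 1000
= 0.7194 mL

0.7194


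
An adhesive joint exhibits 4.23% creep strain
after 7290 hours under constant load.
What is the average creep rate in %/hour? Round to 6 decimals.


Creep rate = strain / time
= 4.23 / 7290
= 0.000580 %/h

0.000580


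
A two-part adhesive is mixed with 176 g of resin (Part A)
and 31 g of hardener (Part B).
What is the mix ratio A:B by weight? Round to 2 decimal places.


Mix ratio = mass_A / mass_B
= 176 / 31
= 5.68

5.68


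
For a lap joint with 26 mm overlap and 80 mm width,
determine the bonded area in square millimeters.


Area = 26 * 80 = 2080 mm^2

2080


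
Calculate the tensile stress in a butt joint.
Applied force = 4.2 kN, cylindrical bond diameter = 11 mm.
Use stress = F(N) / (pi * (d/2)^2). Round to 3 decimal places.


A = pi * 5.5^2 = 95.0332 mm^2
sigma = 4200.0 / 95.0332 = 44.195 MPa

44.195


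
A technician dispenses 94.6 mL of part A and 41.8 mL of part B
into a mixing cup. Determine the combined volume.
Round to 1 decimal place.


Combined volume = 94.6 + 41.8
= 136.4 mL

136.4


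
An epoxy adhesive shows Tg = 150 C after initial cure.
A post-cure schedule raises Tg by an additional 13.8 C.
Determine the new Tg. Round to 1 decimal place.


New Tg = 150 + 13.8
= 163.8 C

163.8


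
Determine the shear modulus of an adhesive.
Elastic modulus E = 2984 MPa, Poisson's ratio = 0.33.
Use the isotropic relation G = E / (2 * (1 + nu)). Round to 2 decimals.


G = 2984 / (2*(1+0.33)) = 2984 / 2.66
= 1121.80 MPa

1121.80


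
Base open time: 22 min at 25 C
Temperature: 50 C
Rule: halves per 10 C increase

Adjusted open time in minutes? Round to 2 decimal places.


Acceleration = 2^((50-25)/10) = 5.6569
Open time = 22 / 5.6569 = 3.89 min

3.89


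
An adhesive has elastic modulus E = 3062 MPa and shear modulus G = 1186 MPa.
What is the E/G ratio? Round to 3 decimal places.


E/G = 3062 / 1186 = 2.582

2.582


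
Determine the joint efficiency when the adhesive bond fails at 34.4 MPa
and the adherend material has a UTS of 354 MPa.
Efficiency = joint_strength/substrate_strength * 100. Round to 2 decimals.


Joint efficiency = 34.4 / 354 * 100
= 9.72%

9.72


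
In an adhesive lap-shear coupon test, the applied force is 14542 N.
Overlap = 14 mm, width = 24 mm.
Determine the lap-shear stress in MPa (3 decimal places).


stress = F / (overlap * width)
= 14542 / (14 * 24)
= 43.280 MPa

43.280


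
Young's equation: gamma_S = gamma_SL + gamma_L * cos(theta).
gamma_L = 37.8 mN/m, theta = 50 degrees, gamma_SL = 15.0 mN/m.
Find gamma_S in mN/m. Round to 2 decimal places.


cos(50 deg) = 0.642788
gamma_S = 15.0 + 37.8 * 0.642788
= 39.30 mN/m

39.30


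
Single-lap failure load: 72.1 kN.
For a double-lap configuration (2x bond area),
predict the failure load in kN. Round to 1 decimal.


Failure load = 72.1 * 2 = 144.2 kN

144.2


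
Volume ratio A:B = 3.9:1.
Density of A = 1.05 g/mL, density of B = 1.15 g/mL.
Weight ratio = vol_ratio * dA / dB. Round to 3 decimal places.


Wt ratio = 3.9 * 1.05 / 1.15
= 3.561

3.561


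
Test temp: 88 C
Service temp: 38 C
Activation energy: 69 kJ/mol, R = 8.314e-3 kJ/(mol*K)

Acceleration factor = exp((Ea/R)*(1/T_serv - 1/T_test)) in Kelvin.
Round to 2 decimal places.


AF = exp((69/0.008314)*(1/311.15 - 1/361.15))
= 40.16

40.16


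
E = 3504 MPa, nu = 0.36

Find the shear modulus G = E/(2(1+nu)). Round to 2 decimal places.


G = 3504 / (2 * 1.36)
= 1288.24 MPa

1288.24


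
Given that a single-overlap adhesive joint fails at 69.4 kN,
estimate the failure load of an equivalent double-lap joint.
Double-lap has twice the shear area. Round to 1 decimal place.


Double-lap factor = 2
Expected load = 69.4 * 2 = 138.8 kN

138.8


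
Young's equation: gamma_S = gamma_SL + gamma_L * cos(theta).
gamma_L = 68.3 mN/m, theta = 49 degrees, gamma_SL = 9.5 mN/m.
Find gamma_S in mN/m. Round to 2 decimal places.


cos(49 deg) = 0.656059
gamma_S = 9.5 + 68.3 * 0.656059
= 54.31 mN/m

54.31


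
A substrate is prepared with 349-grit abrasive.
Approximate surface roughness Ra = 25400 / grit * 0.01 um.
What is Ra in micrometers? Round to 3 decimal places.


Ra = 25400 / 349 * 0.01 = 0.728 um

0.728


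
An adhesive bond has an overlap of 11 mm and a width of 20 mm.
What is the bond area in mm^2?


Bond area = overlap * width
= 11 * 20
= 220 mm^2

220


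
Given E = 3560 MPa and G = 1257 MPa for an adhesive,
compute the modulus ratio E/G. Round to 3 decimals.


E/G ratio = 3560 / 1257 = 2.832

2.832


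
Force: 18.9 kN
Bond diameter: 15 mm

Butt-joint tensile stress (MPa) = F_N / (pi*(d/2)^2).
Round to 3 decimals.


F_N = 18.9 * 1000 = 18900.0 N
A = pi*(7.5)^2 = 176.7146 mm^2
stress = 18900.0 / 176.7146 = 106.952 MPa

106.952


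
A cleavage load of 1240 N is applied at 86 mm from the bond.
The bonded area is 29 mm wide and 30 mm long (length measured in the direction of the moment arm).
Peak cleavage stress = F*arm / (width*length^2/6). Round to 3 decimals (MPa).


Moment = 1240 * 86 = 106640 N*mm
Section modulus = 29 * 900 / 6 = 26100 / 6 mm^3
Stress = 106640 / (26100 / 6) = 639840 / 26100
= 24.515 MPa

24.515


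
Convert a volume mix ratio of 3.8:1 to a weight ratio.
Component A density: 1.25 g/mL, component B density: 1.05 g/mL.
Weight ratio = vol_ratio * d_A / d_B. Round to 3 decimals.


= 3.8 * 1.25 / 1.05 = 4.524

4.524


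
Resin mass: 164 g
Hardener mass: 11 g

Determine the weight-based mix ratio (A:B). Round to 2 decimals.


Ratio = 164 / 11 = 14.91

14.91


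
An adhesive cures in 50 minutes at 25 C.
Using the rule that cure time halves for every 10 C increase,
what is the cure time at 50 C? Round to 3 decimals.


Factor = 2^((50 - 25) / 10) = 5.6569
Cure time = 50 / 5.6569
= 8.839 minutes

8.839


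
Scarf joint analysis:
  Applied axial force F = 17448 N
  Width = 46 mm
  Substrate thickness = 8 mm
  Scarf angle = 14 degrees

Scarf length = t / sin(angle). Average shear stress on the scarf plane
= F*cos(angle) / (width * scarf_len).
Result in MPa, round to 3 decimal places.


Scarf length = 8 / sin(14 deg) = 33.0685 mm
cos(14 deg) = 0.970296
Shear = 17448 * 0.970296 / (46 * 33.0685)
= 11.130 MPa

11.130


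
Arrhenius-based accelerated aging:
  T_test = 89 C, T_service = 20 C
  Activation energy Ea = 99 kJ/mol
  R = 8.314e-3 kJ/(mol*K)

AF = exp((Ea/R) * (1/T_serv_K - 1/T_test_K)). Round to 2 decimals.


T_test_K = 362.15, T_serv_K = 293.15
AF = exp((99/8.314e-3) * (1/293.15 - 1/362.15))
= 2296.63

2296.63


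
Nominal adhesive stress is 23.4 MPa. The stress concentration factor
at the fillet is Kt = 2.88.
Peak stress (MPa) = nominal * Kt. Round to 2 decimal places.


Peak = 23.4 * 2.88 = 67.39 MPa

67.39


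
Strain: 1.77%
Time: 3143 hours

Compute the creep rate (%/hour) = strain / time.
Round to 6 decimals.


Creep rate = 1.77 / 3143
= 0.000563 %/h

0.000563


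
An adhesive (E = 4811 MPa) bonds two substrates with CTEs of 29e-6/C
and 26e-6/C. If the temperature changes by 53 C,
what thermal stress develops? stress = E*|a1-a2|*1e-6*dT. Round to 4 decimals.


Stress = 4811 * |29 - 26| * 1e-6 * 53
= 0.7649 MPa

0.7649


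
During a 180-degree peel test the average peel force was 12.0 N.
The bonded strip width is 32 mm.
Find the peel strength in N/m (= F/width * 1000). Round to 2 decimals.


Peel strength = F/width * 1000
= 12.0 / 32 * 1000
= 375.00 N/m

375.00


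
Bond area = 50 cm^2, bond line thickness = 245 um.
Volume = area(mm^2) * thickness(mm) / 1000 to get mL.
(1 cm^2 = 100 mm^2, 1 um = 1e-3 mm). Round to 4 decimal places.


area_mm2 = 50 * 100 = 5000
blt_mm = 245 * 1e-3 = 0.245
vol_mm3 = 5000 * 0.245 = 1225.0
vol_mL = 1225.0 / 1000 = 1.2250 mL

1.2250


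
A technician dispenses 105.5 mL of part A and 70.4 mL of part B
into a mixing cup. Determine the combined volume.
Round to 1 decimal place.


Combined volume = 105.5 + 70.4
= 175.9 mL

175.9


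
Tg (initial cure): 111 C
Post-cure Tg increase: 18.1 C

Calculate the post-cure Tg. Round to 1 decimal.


Post-cure Tg = 111 + 18.1 = 129.1 C

129.1


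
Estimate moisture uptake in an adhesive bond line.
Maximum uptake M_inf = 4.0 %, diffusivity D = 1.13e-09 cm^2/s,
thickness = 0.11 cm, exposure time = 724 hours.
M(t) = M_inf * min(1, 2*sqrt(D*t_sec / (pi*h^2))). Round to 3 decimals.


Convert time: 724 h = 2606400 s
ratio = min(1, 2*sqrt(1.13e-09*2606400/(pi*0.11^2)))
= 0.556701
M(t) = 4.0 * 0.556701 = 2.227%

2.227


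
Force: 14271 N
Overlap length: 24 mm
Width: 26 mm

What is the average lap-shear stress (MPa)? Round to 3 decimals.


Average shear stress = F / (overlap * width)
= 14271 / (24 * 26)
= 22.870 MPa

22.870


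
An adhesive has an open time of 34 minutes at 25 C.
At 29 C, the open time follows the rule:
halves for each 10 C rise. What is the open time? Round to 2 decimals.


Factor = 2^((29-25)/10) = 1.3195
Open time = 34 / 1.3195 = 25.77 min

25.77


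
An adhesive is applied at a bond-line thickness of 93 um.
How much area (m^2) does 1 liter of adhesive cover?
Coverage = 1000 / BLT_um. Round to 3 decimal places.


Coverage = 1000 / 93 = 10.753 m^2

10.753


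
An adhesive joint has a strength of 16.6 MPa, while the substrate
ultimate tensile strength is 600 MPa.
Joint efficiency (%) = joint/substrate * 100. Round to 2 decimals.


Efficiency = 16.6 / 600 * 100
= 2.77%

2.77


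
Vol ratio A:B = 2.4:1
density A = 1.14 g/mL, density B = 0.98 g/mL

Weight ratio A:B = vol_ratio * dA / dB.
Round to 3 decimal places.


Weight ratio = 2.4 * 1.14 / 0.98
= 2.792

2.792


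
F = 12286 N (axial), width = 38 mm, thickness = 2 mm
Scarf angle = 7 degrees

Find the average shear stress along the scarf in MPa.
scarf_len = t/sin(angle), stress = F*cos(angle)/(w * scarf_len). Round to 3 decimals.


scarf_len = 2/sin(7 deg) = 16.4110
cos(7 deg) = 0.992546
stress = 12286*0.992546/(38*16.4110) = 19.554 MPa

19.554


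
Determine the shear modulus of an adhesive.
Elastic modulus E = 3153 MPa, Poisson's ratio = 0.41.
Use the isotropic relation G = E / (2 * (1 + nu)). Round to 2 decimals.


G = 3153 / (2*(1+0.41)) = 3153 / 2.82
= 1118.09 MPa

1118.09


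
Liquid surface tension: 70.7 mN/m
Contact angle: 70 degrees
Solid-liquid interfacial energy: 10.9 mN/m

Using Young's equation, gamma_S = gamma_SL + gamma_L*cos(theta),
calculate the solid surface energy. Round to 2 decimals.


gamma_S = 10.9 + 70.7 * cos(70)
= 35.08 mN/m

35.08


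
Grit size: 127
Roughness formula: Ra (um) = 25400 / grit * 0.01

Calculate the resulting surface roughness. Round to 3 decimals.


Ra = 25400 / 127 * 0.01
= 2.000 um

2.000


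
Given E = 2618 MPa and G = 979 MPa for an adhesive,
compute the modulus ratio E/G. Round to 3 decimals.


E/G ratio = 2618 / 979 = 2.674

2.674


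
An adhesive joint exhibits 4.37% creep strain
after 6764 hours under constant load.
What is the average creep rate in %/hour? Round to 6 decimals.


Creep rate = strain / time
= 4.37 / 6764
= 0.000646 %/h

0.000646


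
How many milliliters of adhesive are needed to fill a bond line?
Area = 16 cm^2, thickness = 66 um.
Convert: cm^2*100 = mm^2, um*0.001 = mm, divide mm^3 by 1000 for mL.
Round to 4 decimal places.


= (16 * 100) * (66 * 0.001) / 1000
= 0.1056 mL

0.1056


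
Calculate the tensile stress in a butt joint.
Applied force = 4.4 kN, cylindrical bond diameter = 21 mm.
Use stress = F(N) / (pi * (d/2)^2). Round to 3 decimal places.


A = pi * 10.5^2 = 346.3606 mm^2
sigma = 4400.0 / 346.3606 = 12.704 MPa

12.704


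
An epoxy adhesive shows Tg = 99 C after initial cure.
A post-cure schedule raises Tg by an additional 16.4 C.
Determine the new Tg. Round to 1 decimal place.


New Tg = 99 + 16.4
= 115.4 C

115.4


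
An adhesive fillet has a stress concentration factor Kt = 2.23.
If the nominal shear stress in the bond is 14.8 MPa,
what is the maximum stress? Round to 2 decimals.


Max stress = 14.8 * 2.23 = 33.00 MPa

33.00


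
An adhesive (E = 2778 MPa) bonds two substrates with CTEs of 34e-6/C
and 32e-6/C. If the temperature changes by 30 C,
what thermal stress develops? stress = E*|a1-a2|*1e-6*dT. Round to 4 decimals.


Stress = 2778 * |34 - 32| * 1e-6 * 30
= 0.1667 MPa

0.1667


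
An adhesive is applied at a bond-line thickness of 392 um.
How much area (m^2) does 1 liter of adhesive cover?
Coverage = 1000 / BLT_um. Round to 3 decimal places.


Coverage = 1000 / 392 = 2.551 m^2

2.551


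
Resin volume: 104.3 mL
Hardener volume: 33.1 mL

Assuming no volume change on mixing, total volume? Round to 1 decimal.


V_total = 104.3 + 33.1 = 137.4 mL

137.4


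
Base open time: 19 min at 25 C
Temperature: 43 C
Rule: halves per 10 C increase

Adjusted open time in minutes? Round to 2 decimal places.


Acceleration = 2^((43-25)/10) = 3.4822
Open time = 19 / 3.4822 = 5.46 min

5.46


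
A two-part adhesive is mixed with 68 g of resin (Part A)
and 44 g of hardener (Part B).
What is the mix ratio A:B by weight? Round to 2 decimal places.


Mix ratio = mass_A / mass_B
= 68 / 44
= 1.55

1.55


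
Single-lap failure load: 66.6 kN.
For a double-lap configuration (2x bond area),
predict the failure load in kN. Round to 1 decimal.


Failure load = 66.6 * 2 = 133.2 kN

133.2


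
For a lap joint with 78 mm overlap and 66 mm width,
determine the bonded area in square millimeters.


Area = 78 * 66 = 5148 mm^2

5148


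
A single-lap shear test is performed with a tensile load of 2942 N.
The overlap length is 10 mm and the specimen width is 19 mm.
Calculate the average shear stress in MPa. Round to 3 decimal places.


Shear stress = F / (overlap * width)
= 2942 / (10 * 19)
= 2942 / 190
= 15.484 MPa

15.484
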